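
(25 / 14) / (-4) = -0.45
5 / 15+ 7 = 22 / 3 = 7.33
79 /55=1.44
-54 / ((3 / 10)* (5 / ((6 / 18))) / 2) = -24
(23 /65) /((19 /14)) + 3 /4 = 4993 /4940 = 1.01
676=676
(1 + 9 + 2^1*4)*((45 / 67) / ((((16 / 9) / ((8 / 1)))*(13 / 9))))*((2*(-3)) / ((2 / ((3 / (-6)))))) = 56.50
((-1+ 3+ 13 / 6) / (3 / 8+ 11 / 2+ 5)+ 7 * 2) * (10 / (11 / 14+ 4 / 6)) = 525560 / 5307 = 99.03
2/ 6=1/ 3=0.33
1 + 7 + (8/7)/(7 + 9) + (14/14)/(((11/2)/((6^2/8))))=1369/154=8.89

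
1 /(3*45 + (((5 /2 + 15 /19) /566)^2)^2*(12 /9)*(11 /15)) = 0.01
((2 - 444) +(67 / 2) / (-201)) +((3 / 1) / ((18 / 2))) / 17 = -15033 / 34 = -442.15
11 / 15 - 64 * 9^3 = -699829 / 15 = -46655.27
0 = 0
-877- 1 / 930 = -815611 / 930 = -877.00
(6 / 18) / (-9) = -1 / 27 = -0.04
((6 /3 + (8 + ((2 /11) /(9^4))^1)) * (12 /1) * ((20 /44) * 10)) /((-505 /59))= -1703240320 /26727327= -63.73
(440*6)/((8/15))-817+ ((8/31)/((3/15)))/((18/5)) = 1153207/279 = 4133.36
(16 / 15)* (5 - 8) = -3.20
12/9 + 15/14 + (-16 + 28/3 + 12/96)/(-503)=204311/84504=2.42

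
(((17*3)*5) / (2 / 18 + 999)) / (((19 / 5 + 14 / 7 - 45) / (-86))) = 493425 / 881216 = 0.56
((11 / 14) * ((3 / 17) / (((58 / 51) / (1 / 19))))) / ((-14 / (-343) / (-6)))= -0.94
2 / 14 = 1 / 7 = 0.14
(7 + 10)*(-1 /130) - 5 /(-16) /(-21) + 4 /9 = 19577 /65520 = 0.30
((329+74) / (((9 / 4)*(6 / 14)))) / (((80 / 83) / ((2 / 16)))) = 234143 / 4320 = 54.20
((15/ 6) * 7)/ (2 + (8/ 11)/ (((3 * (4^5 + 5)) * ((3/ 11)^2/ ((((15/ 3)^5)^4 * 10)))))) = 972405/ 167846679687611132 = 0.00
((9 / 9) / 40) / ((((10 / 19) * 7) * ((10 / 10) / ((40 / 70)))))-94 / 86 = -229483 / 210700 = -1.09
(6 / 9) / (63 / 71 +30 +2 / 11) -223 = -16231723 / 72795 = -222.98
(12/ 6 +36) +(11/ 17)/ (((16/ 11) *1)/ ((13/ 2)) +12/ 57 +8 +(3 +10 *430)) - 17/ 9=64721041658/ 1792267551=36.11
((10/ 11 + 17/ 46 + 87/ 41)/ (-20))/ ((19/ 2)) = -70549/ 3941740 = -0.02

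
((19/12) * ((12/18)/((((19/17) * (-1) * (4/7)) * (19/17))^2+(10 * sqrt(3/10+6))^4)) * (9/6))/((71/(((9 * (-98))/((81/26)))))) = -49531878487/3113834562317412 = -0.00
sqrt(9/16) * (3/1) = 9/4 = 2.25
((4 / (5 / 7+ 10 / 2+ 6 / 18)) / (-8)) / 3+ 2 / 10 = 219 / 1270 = 0.17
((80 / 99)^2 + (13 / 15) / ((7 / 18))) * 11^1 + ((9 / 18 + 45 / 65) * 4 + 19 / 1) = 22486379 / 405405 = 55.47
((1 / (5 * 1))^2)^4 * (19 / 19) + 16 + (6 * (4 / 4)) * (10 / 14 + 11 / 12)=141015639 / 5468750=25.79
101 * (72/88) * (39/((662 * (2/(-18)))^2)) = 2871531/4820684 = 0.60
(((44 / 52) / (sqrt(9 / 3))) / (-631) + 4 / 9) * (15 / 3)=20 / 9 - 55 * sqrt(3) / 24609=2.22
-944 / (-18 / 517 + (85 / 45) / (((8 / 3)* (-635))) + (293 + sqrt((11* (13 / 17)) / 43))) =-12550318554870293070720 / 3894898306768745267891 + 58603427154201600* sqrt(104533) / 3894898306768745267891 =-3.22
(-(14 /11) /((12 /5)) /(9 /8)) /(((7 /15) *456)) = -25 /11286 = -0.00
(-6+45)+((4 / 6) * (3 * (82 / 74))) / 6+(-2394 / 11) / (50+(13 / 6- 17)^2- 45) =379848646 / 9891321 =38.40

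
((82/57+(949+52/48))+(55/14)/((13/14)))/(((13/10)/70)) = 495748925/9633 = 51463.61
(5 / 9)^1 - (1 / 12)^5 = 138239 / 248832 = 0.56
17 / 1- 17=0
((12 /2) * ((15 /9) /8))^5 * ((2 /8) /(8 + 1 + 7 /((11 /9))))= 34375 /663552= 0.05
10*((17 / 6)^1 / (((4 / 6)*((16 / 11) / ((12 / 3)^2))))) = 935 / 2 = 467.50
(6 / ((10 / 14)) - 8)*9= 18 / 5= 3.60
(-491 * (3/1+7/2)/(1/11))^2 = 4929865369/4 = 1232466342.25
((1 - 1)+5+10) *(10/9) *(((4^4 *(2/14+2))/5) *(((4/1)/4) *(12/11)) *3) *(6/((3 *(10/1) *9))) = 10240/77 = 132.99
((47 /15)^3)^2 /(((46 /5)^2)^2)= 10779215329 /81601635600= 0.13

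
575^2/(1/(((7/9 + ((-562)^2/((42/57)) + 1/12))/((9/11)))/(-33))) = -35713737240625/6804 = -5248932575.05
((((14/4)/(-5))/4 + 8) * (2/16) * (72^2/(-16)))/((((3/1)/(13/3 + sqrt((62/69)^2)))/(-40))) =1016937/46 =22107.33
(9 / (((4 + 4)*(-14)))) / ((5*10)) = -0.00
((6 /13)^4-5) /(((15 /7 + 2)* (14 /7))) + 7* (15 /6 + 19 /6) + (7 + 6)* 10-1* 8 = 800449241 /4969614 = 161.07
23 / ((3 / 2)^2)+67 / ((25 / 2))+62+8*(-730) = -5762.42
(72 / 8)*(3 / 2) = 27 / 2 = 13.50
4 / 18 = 2 / 9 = 0.22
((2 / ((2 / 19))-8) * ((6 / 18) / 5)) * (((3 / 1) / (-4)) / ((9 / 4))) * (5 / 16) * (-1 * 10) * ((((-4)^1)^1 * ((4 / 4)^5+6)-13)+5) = -55 / 2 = -27.50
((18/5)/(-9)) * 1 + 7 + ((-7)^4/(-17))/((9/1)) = -6956/765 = -9.09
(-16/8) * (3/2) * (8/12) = -2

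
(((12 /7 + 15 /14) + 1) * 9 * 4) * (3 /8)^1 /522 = 159 /1624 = 0.10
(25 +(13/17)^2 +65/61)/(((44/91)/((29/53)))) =1239852341/41110828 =30.16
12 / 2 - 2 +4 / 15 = 64 / 15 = 4.27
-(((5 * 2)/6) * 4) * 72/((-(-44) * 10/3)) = -36/11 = -3.27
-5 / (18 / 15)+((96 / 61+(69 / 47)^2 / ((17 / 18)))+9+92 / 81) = 3646030703 / 371098746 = 9.82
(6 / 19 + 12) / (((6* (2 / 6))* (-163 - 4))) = -0.04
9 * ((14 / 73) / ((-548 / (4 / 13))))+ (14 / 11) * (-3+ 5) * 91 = 331271738 / 1430143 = 231.64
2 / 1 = 2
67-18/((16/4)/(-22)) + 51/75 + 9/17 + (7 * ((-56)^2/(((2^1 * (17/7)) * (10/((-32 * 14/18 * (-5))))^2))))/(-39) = -23870024024/1342575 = -17779.29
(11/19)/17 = 11/323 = 0.03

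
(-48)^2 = 2304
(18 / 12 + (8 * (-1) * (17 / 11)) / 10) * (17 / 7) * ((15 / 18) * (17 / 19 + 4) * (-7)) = -15283 / 836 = -18.28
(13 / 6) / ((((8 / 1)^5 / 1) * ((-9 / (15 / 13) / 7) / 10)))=-175 / 294912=-0.00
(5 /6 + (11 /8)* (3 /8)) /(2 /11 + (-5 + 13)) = 2849 /17280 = 0.16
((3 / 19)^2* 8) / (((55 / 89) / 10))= 12816 / 3971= 3.23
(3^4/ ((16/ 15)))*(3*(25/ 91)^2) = 2278125/ 132496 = 17.19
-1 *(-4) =4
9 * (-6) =-54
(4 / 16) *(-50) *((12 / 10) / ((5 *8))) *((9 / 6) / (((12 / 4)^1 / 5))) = -15 / 16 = -0.94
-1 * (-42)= 42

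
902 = 902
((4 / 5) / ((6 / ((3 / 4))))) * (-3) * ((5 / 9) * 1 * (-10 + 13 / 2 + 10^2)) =-193 / 12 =-16.08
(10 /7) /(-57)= -10 /399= -0.03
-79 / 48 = -1.65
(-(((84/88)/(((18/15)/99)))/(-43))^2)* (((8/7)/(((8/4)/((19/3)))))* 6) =-269325/3698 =-72.83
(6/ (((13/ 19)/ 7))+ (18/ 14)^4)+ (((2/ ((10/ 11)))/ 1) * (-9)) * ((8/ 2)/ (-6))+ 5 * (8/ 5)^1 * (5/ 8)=12846838/ 156065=82.32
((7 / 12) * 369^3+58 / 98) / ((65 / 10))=5744496545 / 1274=4509023.98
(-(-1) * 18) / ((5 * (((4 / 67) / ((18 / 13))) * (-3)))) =-1809 / 65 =-27.83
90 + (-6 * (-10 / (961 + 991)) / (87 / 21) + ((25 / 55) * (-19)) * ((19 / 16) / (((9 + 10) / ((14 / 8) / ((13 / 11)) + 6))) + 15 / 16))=1260753745 / 16189888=77.87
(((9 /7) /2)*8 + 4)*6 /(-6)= -64 /7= -9.14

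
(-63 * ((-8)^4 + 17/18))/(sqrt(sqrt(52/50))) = -516215 * 26^(3/4) * sqrt(5)/52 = -255589.08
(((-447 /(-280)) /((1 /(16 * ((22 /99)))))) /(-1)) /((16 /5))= -149 /84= -1.77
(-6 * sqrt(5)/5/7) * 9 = -54 * sqrt(5)/35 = -3.45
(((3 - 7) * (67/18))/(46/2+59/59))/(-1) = 67/108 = 0.62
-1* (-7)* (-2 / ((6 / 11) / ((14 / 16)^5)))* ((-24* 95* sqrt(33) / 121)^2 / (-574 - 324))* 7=66892280175 / 55632896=1202.39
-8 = -8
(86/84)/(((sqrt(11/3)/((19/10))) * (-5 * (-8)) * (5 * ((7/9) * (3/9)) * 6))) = 2451 * sqrt(33)/4312000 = 0.00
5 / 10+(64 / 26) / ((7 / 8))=603 / 182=3.31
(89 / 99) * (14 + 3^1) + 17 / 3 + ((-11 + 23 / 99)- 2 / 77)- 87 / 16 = 5813 / 1232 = 4.72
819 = 819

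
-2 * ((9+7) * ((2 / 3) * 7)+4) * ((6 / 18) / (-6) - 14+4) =42716 / 27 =1582.07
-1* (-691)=691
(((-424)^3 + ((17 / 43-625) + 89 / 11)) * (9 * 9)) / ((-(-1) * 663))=-973477655001 / 104533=-9312634.81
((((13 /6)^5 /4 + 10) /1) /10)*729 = 2046999 /1280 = 1599.22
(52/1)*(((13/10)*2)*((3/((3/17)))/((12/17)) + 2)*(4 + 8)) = 211588/5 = 42317.60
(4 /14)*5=10 /7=1.43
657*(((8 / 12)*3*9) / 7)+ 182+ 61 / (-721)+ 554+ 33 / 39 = 22740680 / 9373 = 2426.19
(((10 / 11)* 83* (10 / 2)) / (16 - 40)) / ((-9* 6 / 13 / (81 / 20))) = 5395 / 352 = 15.33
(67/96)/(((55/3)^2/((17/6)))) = 1139/193600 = 0.01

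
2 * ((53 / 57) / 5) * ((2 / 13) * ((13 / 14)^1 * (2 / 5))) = 212 / 9975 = 0.02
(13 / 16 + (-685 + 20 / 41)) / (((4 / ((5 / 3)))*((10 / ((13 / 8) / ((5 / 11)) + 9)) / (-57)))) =4286381399 / 209920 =20419.12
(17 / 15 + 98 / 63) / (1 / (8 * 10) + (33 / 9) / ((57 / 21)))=36784 / 18651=1.97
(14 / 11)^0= 1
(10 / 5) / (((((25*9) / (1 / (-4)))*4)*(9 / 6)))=-1 / 2700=-0.00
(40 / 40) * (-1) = -1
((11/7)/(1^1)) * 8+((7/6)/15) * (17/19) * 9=17553/1330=13.20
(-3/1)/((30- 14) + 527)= -1/181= -0.01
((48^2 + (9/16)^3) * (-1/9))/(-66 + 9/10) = 5243285/1333248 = 3.93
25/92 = 0.27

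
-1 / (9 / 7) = -7 / 9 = -0.78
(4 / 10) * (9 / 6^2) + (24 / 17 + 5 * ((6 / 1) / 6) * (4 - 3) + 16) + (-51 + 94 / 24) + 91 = 67757 / 1020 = 66.43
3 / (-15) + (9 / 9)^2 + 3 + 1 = 24 / 5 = 4.80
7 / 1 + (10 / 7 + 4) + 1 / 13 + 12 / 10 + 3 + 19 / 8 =69453 / 3640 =19.08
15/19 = 0.79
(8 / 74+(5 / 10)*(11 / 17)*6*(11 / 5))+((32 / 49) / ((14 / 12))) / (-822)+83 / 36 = 35558742841 / 5320321020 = 6.68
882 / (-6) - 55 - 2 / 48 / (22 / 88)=-1213 / 6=-202.17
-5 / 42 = -0.12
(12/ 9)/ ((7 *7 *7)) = 4/ 1029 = 0.00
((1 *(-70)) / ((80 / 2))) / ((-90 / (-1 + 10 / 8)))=7 / 1440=0.00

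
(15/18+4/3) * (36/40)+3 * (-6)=-321/20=-16.05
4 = 4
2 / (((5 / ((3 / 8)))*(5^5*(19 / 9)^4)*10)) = 19683 / 81450625000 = 0.00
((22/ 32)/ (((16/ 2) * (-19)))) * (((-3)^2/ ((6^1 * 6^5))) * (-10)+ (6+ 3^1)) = -256553/ 6303744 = -0.04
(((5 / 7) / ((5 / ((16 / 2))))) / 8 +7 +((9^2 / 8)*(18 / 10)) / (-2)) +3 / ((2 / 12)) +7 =12897 / 560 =23.03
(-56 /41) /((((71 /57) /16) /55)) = -964.95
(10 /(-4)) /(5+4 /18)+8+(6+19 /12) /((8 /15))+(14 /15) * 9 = 226653 /7520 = 30.14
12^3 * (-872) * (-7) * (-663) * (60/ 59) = -419587983360/ 59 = -7111660734.92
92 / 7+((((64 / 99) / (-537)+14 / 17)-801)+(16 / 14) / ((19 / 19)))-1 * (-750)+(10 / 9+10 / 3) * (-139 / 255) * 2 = -85906727 / 2108799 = -40.74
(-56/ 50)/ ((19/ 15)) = -0.88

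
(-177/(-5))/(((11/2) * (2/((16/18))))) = 472/165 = 2.86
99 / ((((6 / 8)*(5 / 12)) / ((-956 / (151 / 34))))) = -51486336 / 755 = -68193.82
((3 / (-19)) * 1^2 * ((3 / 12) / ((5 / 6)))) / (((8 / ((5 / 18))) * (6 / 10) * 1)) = -5 / 1824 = -0.00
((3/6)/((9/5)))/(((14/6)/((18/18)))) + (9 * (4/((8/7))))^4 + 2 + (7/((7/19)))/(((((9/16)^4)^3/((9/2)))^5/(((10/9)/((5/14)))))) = 3289869234617381824101214486374228582000660161499573711189199267204740041183/30675987439478173383062969197542411896041041043170145392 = 107245748522621820131.82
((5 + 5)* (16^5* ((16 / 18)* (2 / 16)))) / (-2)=-582542.22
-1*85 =-85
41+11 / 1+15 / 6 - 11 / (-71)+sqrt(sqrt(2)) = 2^(1 / 4)+7761 / 142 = 55.84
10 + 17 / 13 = 147 / 13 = 11.31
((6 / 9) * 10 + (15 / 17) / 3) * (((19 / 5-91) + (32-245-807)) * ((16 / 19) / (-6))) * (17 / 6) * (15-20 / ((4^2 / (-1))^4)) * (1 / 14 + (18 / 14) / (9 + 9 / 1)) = 3018608665 / 459648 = 6567.22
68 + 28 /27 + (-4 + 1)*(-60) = 6724 /27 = 249.04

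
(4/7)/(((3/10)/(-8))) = -320/21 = -15.24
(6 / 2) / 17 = 3 / 17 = 0.18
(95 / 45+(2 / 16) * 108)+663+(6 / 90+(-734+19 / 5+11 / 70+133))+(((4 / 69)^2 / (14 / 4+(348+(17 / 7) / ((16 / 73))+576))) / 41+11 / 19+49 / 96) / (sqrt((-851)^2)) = 6067160530619650951 / 74319486650359776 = 81.64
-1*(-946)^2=-894916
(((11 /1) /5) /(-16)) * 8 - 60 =-611 /10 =-61.10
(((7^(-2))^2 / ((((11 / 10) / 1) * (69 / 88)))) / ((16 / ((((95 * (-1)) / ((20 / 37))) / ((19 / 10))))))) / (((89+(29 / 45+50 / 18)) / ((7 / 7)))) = -13875 / 459344914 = -0.00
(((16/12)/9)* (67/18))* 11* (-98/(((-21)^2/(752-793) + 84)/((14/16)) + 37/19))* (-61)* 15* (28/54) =96099004232/29185515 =3292.70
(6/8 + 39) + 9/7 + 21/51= 19729/476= 41.45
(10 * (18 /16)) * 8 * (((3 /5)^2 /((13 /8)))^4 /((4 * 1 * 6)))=20155392 /2231328125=0.01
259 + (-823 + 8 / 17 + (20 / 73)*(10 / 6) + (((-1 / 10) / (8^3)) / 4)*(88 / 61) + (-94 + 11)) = -375616217593 / 581383680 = -646.07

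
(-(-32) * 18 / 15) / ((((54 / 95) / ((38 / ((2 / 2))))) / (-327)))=-2518336 / 3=-839445.33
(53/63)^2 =2809/3969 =0.71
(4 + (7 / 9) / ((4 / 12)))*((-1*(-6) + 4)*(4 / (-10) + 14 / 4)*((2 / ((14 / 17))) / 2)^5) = 836295773 / 1613472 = 518.32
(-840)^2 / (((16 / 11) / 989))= 479763900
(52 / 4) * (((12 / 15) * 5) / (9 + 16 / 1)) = 52 / 25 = 2.08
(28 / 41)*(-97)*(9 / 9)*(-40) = 108640 / 41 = 2649.76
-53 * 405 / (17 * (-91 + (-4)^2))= 1431 / 85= 16.84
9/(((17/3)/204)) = 324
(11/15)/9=0.08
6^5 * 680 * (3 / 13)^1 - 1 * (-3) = 15863079 / 13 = 1220236.85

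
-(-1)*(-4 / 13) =-4 / 13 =-0.31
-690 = -690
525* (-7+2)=-2625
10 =10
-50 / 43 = -1.16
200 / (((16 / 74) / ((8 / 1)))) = 7400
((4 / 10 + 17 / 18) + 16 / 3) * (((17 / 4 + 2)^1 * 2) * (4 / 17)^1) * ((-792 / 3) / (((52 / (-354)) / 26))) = 15601960 / 17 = 917762.35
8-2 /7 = 54 /7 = 7.71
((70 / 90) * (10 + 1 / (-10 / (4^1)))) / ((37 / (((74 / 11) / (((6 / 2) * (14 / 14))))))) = 224 / 495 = 0.45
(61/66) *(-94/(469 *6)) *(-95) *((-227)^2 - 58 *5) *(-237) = -35617403.52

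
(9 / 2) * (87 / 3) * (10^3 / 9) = 14500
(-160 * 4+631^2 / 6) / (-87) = -394321 / 522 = -755.40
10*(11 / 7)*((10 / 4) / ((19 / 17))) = 4675 / 133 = 35.15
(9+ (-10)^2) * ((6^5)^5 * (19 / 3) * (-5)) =-98131877516640685916160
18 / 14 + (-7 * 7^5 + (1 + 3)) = -823506 / 7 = -117643.71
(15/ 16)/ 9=5/ 48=0.10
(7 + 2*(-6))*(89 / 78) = -445 / 78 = -5.71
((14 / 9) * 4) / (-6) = -28 / 27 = -1.04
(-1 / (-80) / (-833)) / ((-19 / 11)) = 11 / 1266160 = 0.00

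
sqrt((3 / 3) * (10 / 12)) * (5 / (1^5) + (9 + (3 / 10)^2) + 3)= 1709 * sqrt(30) / 600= 15.60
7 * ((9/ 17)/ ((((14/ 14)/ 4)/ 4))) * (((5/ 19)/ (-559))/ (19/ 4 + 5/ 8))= -40320/ 7763951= -0.01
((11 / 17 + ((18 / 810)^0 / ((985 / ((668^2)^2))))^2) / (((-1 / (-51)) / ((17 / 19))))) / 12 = 11458019118400669589008139 / 73737100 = 155390151204762183.34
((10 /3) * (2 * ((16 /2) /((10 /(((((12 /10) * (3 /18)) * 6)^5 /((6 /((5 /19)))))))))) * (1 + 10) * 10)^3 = 3516245836038144 /13396484375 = 262475.27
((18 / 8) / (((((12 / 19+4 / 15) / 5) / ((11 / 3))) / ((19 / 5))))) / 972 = 19855 / 110592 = 0.18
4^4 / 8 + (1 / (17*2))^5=1453933569 / 45435424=32.00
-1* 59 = -59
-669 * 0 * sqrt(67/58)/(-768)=0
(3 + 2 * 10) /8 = 2.88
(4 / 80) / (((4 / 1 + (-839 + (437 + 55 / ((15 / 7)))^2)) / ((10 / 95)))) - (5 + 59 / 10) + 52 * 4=7186571703 / 36461551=197.10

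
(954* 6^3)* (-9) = -1854576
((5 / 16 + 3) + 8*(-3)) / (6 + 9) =-1.38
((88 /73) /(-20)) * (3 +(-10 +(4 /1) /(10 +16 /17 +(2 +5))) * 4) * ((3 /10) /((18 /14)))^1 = 282667 /556625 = 0.51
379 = 379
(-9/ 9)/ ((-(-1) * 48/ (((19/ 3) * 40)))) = -5.28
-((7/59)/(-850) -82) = 4112307/50150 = 82.00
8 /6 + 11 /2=41 /6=6.83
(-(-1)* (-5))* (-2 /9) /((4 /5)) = 25 /18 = 1.39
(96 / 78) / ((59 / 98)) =1568 / 767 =2.04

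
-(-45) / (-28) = -45 / 28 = -1.61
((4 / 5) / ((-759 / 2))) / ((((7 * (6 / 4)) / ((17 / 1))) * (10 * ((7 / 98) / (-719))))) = 195568 / 56925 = 3.44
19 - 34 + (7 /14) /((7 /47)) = -163 /14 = -11.64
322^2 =103684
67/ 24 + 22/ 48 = 13/ 4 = 3.25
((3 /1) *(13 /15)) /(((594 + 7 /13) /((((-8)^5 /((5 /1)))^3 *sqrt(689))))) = -5946158883012608 *sqrt(689) /4830625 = -32310434313.98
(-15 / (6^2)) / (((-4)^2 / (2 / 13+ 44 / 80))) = -61 / 3328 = -0.02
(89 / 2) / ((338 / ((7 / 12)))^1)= 623 / 8112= 0.08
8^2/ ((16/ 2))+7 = 15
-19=-19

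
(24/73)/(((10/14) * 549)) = 56/66795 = 0.00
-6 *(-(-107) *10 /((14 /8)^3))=-410880 /343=-1197.90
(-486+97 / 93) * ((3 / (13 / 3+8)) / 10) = -135303 / 11470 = -11.80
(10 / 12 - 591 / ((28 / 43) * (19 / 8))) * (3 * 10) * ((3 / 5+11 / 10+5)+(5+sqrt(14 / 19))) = -35602047 / 266 - 1521455 * sqrt(266) / 2527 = -143661.90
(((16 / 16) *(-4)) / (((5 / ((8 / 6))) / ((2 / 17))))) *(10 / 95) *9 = -192 / 1615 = -0.12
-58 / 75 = -0.77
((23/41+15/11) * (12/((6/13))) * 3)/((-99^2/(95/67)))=-2143960/98718939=-0.02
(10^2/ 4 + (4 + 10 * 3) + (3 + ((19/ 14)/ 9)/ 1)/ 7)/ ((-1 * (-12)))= 52435/ 10584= 4.95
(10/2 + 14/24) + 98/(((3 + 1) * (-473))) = 31397/5676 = 5.53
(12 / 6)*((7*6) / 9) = 28 / 3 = 9.33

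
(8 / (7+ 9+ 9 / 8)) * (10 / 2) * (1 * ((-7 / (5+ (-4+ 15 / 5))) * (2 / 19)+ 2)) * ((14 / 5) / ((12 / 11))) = 10.89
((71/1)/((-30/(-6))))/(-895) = -0.02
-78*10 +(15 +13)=-752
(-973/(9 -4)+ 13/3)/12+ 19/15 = -1313/90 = -14.59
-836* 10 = -8360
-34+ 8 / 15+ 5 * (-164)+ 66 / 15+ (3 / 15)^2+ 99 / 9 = -62852 / 75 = -838.03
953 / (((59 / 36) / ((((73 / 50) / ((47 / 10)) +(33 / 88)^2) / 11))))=5292009 / 221840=23.86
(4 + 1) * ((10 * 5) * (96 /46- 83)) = -465250 /23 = -20228.26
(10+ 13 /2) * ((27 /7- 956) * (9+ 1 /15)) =-142440.57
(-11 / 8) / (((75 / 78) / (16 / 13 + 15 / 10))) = -781 / 200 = -3.90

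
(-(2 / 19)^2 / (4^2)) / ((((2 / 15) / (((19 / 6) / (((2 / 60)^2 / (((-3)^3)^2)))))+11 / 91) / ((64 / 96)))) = -24877125 / 6513436208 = -0.00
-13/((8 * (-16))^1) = 13/128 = 0.10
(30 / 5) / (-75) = -0.08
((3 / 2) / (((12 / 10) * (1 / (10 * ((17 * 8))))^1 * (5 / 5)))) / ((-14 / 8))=-6800 / 7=-971.43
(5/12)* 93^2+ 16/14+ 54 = 102449/28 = 3658.89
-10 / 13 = -0.77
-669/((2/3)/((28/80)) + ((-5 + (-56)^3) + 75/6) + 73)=28098/7372411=0.00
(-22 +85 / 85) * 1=-21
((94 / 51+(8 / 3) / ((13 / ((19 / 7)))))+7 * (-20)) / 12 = -319301 / 27846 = -11.47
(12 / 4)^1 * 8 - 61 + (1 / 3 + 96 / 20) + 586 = 8312 / 15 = 554.13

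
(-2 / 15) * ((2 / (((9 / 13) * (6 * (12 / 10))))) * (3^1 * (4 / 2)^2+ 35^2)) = -16081 / 243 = -66.18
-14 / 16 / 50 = -7 / 400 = -0.02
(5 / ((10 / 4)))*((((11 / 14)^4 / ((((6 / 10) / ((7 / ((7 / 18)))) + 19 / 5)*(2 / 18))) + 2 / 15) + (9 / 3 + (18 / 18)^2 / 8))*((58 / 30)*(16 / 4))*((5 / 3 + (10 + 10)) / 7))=10375717846 / 52185735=198.82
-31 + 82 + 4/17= 871/17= 51.24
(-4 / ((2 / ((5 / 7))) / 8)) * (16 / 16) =-80 / 7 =-11.43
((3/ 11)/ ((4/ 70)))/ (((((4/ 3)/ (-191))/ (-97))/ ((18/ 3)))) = 17508015/ 44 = 397909.43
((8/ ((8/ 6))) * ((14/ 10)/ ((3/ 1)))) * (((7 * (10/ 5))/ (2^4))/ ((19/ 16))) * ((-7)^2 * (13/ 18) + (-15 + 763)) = 1381898/ 855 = 1616.25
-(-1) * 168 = 168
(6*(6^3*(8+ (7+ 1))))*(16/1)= 331776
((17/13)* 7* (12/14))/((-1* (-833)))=6/637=0.01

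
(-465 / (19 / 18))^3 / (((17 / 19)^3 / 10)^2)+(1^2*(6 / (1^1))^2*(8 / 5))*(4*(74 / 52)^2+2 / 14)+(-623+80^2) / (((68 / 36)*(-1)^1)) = -2378986585350550389171 / 142773720635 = -16662636336.50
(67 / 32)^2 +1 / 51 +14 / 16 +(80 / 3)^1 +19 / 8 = 1792331 / 52224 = 34.32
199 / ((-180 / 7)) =-1393 / 180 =-7.74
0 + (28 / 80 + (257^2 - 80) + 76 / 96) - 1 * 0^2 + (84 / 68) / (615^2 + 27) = 202003212599 / 3062040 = 65970.14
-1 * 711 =-711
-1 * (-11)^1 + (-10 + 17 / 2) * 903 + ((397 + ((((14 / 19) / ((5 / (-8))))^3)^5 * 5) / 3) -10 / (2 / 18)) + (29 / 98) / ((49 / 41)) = -704754854709455998538480690546321818 / 667417346168140699143658447265625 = -1055.94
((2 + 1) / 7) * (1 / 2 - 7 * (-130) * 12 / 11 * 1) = 65553 / 154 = 425.67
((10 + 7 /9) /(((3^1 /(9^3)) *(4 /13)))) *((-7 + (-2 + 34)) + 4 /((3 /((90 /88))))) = 4936815 /22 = 224400.68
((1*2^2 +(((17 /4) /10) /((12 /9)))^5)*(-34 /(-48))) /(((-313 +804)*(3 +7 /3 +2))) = 7136182229267 /9061374361600000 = 0.00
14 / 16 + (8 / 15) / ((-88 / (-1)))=1163 / 1320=0.88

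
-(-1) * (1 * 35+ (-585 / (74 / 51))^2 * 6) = 2670477505 / 2738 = 975338.75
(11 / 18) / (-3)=-0.20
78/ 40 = 39/ 20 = 1.95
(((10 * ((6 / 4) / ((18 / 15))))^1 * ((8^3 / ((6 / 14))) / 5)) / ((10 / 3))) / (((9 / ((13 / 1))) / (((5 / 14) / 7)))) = 4160 / 63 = 66.03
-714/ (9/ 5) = -1190/ 3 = -396.67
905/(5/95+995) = 17195/18906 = 0.91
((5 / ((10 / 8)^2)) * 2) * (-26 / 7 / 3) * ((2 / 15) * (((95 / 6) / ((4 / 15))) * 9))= -3952 / 7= -564.57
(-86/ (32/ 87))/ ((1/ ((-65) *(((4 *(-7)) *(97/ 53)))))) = -165109035/ 212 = -778816.20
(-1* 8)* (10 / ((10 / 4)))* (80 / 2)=-1280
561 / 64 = 8.77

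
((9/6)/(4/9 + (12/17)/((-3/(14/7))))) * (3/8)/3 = -459/64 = -7.17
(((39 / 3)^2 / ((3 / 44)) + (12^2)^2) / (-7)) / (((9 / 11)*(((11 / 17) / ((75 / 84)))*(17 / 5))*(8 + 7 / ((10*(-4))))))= -87055000 / 414099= -210.23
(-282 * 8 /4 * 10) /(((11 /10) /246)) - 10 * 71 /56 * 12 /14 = -1359702915 /1078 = -1261319.96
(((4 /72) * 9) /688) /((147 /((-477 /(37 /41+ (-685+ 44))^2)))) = -0.00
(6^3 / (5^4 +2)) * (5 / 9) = 40 / 209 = 0.19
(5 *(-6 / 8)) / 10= -3 / 8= -0.38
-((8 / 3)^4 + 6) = -56.57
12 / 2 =6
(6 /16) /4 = 3 /32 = 0.09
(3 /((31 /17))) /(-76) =-51 /2356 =-0.02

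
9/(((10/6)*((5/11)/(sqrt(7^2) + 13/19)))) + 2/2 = 43837/475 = 92.29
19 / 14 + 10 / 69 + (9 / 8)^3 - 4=-265621 / 247296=-1.07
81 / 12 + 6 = 51 / 4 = 12.75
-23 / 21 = -1.10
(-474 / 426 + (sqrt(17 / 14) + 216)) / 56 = sqrt(238) / 784 + 15257 / 3976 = 3.86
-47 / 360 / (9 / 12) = -47 / 270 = -0.17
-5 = -5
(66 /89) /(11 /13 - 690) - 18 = -14353176 /797351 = -18.00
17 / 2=8.50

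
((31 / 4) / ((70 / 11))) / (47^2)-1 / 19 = -612041 / 11751880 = -0.05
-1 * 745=-745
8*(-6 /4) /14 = -6 /7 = -0.86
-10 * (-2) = 20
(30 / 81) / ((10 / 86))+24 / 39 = 1334 / 351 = 3.80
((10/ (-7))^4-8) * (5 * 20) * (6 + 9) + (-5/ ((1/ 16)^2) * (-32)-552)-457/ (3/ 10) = 238650254/ 7203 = 33132.06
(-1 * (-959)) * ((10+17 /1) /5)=25893 /5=5178.60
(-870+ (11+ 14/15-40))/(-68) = 13471/1020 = 13.21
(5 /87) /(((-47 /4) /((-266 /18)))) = 2660 /36801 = 0.07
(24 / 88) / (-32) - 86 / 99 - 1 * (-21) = 63749 / 3168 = 20.12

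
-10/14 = -5/7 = -0.71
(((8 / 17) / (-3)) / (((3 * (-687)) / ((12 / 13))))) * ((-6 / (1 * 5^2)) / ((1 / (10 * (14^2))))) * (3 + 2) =-25088 / 151827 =-0.17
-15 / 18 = -5 / 6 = -0.83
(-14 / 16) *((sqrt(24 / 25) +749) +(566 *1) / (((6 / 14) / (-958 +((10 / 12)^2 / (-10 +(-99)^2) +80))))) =4288702565399 / 4229712 - 7 *sqrt(6) / 20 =1013945.85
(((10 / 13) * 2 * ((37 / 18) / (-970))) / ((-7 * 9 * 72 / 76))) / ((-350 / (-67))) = 47101 / 4504418100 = 0.00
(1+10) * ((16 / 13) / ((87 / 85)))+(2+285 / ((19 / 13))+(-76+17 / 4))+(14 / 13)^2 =8212331 / 58812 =139.64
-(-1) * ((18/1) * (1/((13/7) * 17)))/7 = 18/221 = 0.08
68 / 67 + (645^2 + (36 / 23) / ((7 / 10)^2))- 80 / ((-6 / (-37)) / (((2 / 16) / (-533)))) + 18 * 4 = 50239612517356 / 120738891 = 416101.32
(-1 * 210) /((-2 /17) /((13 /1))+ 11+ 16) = -9282 /1193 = -7.78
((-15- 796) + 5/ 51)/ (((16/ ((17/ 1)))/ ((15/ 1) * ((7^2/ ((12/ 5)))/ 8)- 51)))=4207973/ 384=10958.26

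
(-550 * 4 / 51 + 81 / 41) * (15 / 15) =-86069 / 2091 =-41.16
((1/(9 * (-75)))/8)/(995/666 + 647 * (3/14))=-259/195995400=-0.00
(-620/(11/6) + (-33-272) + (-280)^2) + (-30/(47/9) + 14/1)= 40204543/517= 77765.07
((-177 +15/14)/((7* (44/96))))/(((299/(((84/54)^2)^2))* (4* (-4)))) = 160916/2397681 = 0.07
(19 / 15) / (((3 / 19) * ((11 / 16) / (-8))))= -46208 / 495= -93.35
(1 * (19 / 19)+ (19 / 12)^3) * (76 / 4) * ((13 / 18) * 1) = 2120989 / 31104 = 68.19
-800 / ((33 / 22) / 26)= -41600 / 3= -13866.67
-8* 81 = -648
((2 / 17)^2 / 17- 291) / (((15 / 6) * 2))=-1429679 / 24565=-58.20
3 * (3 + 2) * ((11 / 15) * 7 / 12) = 77 / 12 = 6.42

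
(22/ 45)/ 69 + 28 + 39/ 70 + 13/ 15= 1279361/ 43470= 29.43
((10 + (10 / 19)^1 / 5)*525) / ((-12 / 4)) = -33600 / 19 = -1768.42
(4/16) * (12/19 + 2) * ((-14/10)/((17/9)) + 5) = 905/323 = 2.80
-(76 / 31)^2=-6.01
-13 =-13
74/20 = 37/10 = 3.70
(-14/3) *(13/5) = -182/15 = -12.13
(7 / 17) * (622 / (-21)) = -12.20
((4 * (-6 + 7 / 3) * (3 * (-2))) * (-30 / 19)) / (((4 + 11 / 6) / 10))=-31680 / 133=-238.20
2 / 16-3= -23 / 8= -2.88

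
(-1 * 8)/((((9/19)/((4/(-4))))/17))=2584/9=287.11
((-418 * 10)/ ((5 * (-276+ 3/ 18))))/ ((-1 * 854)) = -2508/ 706685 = -0.00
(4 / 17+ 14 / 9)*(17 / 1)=30.44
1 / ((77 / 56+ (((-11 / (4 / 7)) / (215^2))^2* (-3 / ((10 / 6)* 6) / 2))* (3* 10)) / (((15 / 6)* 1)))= 170940050000 / 94016974139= 1.82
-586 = -586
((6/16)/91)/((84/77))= 11/2912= 0.00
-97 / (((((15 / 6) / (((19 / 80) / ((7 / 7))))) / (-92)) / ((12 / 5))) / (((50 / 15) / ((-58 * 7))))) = -84778 / 5075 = -16.71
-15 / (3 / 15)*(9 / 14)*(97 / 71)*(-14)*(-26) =-1702350 / 71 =-23976.76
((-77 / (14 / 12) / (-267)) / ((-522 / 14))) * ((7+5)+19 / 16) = -16247 / 185832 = -0.09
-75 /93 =-25 /31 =-0.81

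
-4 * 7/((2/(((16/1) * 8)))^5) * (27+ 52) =-2375116914688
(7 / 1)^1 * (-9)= -63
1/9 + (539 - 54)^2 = 2117026/9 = 235225.11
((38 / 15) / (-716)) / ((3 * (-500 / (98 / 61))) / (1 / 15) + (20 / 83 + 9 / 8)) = 309092 / 1223354620545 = 0.00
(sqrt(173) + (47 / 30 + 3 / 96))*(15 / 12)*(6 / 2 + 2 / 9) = 22243 / 3456 + 145*sqrt(173) / 36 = 59.41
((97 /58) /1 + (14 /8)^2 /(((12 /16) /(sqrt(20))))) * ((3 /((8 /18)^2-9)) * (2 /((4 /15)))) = -59535 * sqrt(5) /2852-353565 /82708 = -50.95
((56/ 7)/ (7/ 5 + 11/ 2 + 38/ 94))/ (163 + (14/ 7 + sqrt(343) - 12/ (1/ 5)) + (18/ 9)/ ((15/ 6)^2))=123751000/ 11531985981 - 8225000 * sqrt(7)/ 11531985981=0.01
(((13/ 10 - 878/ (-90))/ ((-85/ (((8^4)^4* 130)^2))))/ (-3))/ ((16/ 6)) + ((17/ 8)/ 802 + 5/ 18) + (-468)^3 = 21768973313049215176539740000000.00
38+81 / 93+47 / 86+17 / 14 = 379135 / 9331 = 40.63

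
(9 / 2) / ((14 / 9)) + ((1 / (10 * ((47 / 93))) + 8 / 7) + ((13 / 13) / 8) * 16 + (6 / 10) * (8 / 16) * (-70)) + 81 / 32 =-644059 / 52640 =-12.24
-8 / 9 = -0.89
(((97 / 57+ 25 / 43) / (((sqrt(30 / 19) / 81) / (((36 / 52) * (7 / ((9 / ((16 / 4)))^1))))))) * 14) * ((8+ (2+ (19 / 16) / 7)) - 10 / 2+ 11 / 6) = 5317599 * sqrt(570) / 4085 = 31078.56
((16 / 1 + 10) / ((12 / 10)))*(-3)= -65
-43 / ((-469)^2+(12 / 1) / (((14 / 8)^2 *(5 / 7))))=-1505 / 7698827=-0.00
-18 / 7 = -2.57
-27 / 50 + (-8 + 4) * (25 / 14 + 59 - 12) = -68489 / 350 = -195.68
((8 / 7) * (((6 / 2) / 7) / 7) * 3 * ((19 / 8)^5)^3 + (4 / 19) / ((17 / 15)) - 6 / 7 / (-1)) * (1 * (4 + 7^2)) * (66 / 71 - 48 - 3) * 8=-8315139152208471081332395815 / 4324389677403471872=-1922846869.16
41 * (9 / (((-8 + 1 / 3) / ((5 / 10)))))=-1107 / 46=-24.07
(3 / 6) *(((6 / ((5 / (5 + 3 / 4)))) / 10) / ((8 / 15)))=207 / 320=0.65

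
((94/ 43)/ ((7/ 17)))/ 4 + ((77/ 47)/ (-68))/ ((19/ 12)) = 11990557/ 9138962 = 1.31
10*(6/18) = 3.33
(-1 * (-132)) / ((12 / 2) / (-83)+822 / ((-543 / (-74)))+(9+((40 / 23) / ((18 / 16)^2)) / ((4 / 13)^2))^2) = 0.20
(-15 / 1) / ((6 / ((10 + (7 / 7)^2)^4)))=-73205 / 2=-36602.50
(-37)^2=1369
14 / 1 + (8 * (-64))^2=262158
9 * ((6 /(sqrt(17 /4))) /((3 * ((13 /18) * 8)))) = 81 * sqrt(17) /221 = 1.51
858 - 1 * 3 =855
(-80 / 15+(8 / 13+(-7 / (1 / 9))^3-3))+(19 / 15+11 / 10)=-97520417 / 390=-250052.35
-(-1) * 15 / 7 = 15 / 7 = 2.14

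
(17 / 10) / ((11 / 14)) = 119 / 55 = 2.16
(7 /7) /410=1 /410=0.00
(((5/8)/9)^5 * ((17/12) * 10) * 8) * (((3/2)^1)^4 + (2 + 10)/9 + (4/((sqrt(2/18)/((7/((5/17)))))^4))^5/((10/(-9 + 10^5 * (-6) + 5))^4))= 7653340534883478610135743566364937182437061672584260707836259239924459445713219/265720500000000000000000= 28802220885793450675185930000000000000000000000000000000.00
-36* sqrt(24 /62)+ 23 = 23-72* sqrt(93) /31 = 0.60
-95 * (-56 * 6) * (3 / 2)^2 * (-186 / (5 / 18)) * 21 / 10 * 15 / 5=-1514856168 / 5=-302971233.60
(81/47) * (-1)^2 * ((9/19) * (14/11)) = 10206/9823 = 1.04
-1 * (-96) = 96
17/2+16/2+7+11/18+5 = 262/9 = 29.11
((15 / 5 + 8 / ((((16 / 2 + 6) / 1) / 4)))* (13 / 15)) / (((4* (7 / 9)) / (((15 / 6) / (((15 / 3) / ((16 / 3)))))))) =962 / 245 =3.93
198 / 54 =3.67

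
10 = 10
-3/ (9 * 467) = -1/ 1401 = -0.00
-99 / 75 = -33 / 25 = -1.32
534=534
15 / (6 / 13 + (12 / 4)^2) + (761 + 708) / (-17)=-59124 / 697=-84.83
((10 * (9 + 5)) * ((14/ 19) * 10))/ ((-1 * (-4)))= 4900/ 19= 257.89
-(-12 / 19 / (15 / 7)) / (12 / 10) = 14 / 57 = 0.25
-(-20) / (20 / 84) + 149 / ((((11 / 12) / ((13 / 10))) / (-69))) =-797298 / 55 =-14496.33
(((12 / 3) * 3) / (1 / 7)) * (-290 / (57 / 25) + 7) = -191828 / 19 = -10096.21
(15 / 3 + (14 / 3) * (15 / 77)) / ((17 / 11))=65 / 17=3.82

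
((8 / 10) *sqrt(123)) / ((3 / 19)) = 76 *sqrt(123) / 15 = 56.19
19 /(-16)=-19 /16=-1.19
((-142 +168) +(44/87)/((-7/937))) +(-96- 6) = -87512/609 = -143.70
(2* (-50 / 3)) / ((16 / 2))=-4.17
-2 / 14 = -1 / 7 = -0.14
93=93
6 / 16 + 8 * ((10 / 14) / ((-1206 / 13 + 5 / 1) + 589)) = 35249 / 91224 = 0.39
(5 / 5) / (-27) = -1 / 27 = -0.04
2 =2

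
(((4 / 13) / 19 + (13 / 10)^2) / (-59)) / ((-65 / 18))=0.01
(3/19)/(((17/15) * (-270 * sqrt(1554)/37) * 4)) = -sqrt(1554)/325584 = -0.00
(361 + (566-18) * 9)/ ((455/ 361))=1910773/ 455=4199.50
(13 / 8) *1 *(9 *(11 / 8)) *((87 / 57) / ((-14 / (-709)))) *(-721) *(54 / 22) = -2750853.82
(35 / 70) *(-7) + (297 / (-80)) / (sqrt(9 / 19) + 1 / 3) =-8019 *sqrt(19) / 4960 -431 / 4960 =-7.13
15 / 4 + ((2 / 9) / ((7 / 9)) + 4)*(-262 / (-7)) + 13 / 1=34723 / 196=177.16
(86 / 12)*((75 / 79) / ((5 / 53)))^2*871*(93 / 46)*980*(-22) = -27554295292.59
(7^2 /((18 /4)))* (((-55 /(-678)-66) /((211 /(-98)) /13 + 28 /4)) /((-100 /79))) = 82.97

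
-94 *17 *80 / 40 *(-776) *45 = 111604320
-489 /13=-37.62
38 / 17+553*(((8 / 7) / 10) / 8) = 1723 / 170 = 10.14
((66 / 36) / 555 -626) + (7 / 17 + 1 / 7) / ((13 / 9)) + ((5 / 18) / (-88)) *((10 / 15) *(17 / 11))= -4679602850371 / 7479992520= -625.62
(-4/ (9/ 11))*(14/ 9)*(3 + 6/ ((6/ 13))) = -9856/ 81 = -121.68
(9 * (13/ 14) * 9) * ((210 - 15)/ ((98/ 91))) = 2669355/ 196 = 13619.16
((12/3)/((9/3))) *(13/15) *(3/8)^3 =39/640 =0.06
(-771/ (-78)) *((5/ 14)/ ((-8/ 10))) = -6425/ 1456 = -4.41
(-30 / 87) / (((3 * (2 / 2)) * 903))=-10 / 78561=-0.00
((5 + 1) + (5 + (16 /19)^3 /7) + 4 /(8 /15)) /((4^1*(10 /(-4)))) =-1784673 /960260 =-1.86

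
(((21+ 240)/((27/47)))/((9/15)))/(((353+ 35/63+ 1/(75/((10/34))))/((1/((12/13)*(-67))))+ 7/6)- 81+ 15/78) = -7530575/218252322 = -0.03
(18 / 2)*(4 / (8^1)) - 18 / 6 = 3 / 2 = 1.50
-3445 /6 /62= -3445 /372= -9.26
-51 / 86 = -0.59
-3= -3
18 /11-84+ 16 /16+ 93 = 128 /11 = 11.64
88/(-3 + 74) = 88/71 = 1.24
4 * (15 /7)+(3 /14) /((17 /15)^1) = 8.76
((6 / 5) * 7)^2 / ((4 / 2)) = 882 / 25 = 35.28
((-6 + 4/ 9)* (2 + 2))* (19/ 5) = -760/ 9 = -84.44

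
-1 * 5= -5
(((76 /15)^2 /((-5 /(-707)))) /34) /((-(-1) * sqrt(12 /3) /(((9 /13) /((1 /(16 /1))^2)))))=261352448 /27625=9460.72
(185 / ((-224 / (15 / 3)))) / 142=-925 / 31808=-0.03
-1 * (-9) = 9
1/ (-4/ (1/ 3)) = -1/ 12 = -0.08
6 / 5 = 1.20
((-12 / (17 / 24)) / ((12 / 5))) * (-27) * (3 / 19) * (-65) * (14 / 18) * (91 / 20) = -2235870 / 323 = -6922.20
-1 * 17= -17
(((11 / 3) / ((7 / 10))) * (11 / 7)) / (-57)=-1210 / 8379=-0.14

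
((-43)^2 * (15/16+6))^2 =42123047121/256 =164543152.82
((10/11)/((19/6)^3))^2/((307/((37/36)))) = 0.00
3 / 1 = 3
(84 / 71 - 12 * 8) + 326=16414 / 71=231.18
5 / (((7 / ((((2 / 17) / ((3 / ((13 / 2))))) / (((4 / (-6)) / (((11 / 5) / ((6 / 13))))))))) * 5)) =-1859 / 7140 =-0.26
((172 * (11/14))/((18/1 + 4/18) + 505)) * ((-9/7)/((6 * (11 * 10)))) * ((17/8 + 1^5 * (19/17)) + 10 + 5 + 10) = -4459401/313807760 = -0.01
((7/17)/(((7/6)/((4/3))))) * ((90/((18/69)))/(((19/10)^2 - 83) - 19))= -1.65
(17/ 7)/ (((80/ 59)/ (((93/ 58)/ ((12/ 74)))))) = 1150441/ 64960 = 17.71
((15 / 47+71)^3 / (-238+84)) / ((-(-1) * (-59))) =18831375104 / 471667889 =39.93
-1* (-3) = 3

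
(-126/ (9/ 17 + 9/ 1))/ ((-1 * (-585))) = -119/ 5265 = -0.02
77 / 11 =7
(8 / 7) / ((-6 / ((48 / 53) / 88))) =-8 / 4081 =-0.00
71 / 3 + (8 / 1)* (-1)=47 / 3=15.67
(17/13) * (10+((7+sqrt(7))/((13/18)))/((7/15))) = 4590 * sqrt(7)/1183+6800/169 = 50.50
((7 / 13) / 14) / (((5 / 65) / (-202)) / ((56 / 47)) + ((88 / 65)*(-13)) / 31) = -876680 / 12948213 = -0.07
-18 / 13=-1.38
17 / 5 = 3.40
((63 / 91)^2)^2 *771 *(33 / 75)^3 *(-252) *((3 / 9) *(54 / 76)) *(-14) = 106891595985636 / 8479046875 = 12606.56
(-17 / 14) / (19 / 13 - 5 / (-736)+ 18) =-81328 / 1303911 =-0.06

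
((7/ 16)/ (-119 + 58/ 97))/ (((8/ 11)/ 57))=-0.29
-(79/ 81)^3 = -493039/ 531441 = -0.93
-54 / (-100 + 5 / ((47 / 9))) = 2538 / 4655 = 0.55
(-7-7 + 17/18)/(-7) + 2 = 487/126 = 3.87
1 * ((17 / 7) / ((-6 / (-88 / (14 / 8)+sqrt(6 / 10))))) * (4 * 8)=95744 / 147 - 272 * sqrt(15) / 105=641.29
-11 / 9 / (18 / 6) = -11 / 27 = -0.41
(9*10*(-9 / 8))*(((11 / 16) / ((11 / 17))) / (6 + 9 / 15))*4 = -65.20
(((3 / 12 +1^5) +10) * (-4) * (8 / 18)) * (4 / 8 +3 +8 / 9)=-790 / 9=-87.78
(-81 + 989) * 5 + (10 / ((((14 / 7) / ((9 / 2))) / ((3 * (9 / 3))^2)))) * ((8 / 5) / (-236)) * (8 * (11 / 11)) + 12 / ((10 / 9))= 1313326 / 295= 4451.95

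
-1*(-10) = 10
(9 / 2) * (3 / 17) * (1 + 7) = 108 / 17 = 6.35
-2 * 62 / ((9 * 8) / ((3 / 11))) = -0.47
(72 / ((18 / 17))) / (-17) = -4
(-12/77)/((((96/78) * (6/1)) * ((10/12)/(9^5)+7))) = -2302911/763859404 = -0.00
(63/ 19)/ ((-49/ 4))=-36/ 133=-0.27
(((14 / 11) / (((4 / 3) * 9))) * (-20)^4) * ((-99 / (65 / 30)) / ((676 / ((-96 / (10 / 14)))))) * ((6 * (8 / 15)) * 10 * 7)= 34531685.03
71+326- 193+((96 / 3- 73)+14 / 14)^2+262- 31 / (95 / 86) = 193604 / 95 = 2037.94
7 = 7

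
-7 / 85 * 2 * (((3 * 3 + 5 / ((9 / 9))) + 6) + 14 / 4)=-329 / 85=-3.87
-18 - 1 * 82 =-100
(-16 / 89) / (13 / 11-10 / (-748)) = -5984 / 39783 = -0.15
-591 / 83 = -7.12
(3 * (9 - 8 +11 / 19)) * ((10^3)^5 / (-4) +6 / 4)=-22499999999999865 / 19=-1184210526315782.37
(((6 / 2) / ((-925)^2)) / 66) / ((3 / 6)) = 1 / 9411875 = 0.00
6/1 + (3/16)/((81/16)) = 163/27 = 6.04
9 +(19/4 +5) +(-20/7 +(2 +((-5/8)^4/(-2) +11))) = 1652457/57344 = 28.82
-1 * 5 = -5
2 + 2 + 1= 5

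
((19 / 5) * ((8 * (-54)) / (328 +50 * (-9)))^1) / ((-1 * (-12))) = 342 / 305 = 1.12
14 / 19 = 0.74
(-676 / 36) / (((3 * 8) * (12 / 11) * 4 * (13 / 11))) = -1573 / 10368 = -0.15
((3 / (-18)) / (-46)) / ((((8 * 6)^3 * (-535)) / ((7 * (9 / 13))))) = -7 / 23587799040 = -0.00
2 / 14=1 / 7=0.14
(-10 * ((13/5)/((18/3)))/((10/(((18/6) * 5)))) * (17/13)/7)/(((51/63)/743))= -2229/2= -1114.50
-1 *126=-126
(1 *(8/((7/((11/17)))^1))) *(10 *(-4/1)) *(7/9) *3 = -3520/51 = -69.02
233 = 233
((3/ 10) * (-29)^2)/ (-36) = -841/ 120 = -7.01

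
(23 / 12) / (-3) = -0.64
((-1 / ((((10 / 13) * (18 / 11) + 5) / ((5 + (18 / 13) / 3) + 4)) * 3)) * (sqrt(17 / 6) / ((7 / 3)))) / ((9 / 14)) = -451 * sqrt(102) / 8055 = -0.57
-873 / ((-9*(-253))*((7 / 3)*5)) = -291 / 8855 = -0.03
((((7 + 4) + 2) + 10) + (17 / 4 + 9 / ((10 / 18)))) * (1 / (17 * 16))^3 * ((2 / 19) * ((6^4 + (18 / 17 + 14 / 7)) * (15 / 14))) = 14393247 / 45499568128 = 0.00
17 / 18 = 0.94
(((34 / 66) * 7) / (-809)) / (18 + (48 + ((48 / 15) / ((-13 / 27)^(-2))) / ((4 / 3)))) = -48195 / 719626534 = -0.00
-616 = -616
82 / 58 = 41 / 29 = 1.41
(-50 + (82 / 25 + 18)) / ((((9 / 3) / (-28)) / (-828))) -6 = -5548854 / 25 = -221954.16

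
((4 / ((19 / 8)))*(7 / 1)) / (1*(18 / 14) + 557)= 392 / 18563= 0.02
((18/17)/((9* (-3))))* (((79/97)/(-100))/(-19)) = -79/4699650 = -0.00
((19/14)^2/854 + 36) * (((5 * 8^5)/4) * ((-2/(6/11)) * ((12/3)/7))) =-1357578956800/439383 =-3089739.38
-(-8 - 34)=42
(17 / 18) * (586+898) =12614 / 9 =1401.56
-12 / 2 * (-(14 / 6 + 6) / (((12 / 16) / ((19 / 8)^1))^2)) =9025 / 18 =501.39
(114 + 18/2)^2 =15129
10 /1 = 10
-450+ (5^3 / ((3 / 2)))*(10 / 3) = -172.22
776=776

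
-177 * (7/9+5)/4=-767/3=-255.67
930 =930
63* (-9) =-567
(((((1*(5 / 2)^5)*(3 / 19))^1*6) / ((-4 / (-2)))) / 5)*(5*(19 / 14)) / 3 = 20.93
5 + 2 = 7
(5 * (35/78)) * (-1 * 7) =-1225/78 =-15.71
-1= -1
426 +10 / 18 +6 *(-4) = 3623 / 9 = 402.56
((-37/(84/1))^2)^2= 1874161/49787136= 0.04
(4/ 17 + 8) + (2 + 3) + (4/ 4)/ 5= 1142/ 85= 13.44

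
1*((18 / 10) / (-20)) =-9 / 100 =-0.09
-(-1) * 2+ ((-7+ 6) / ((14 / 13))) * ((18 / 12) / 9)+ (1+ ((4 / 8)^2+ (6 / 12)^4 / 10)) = 10421 / 3360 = 3.10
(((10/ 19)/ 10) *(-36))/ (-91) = 36/ 1729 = 0.02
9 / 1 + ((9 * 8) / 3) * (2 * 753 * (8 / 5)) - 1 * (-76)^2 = 260317 / 5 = 52063.40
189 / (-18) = -21 / 2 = -10.50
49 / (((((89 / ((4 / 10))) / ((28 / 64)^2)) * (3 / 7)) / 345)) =386561 / 11392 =33.93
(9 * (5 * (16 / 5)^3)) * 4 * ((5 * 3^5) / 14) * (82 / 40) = 183638016 / 175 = 1049360.09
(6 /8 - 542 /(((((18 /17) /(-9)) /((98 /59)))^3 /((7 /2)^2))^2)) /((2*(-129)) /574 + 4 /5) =-311948829528572679107695555 /169734467371384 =-1837863778404.06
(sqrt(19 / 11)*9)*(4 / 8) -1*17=-17 + 9*sqrt(209) / 22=-11.09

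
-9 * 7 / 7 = -9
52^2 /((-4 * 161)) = -676 /161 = -4.20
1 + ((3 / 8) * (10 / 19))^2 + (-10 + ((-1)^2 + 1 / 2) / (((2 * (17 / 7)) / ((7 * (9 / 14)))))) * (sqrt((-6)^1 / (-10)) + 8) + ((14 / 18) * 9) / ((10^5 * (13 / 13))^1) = -41635450791 / 613700000 - 1171 * sqrt(15) / 680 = -74.51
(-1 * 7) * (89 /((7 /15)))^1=-1335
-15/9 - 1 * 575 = -1730/3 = -576.67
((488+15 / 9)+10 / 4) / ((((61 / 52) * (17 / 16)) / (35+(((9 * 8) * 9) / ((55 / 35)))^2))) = 25280883697888 / 376431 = 67159409.55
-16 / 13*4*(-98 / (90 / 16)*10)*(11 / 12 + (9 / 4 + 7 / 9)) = 3562496 / 1053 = 3383.19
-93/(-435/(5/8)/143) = 4433/232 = 19.11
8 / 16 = 0.50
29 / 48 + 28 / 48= 19 / 16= 1.19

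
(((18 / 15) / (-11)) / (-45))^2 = 4 / 680625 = 0.00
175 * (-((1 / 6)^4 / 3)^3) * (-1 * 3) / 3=175 / 58773123072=0.00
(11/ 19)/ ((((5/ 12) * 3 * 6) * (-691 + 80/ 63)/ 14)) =-0.00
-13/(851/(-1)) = 13/851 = 0.02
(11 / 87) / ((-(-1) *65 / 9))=33 / 1885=0.02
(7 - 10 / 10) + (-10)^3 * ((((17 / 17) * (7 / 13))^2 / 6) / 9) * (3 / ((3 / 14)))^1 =-315622 / 4563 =-69.17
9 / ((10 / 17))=153 / 10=15.30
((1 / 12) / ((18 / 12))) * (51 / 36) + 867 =187289 / 216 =867.08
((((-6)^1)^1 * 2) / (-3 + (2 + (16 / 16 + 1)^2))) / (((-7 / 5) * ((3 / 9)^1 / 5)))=300 / 7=42.86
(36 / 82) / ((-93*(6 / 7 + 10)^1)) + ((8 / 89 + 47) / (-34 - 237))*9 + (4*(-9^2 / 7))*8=-3032175216831 / 8154296234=-371.85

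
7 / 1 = 7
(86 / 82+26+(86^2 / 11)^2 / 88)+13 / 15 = 4227975838 / 818565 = 5165.11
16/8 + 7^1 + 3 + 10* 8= 92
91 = 91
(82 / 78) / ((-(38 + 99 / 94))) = -3854 / 143169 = -0.03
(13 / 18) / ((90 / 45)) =13 / 36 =0.36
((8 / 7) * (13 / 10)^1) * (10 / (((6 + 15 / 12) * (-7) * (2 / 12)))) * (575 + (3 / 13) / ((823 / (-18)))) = -1181159232 / 1169483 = -1009.98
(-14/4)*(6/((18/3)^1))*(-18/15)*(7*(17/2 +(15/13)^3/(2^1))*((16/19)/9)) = 25.50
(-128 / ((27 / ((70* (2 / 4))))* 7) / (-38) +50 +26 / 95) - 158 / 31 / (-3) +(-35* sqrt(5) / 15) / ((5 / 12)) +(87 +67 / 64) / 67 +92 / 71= 1336444142711 / 24208182720 - 28* sqrt(5) / 5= 42.68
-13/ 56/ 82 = -13/ 4592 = -0.00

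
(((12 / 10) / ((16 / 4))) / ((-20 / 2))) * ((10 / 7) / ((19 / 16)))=-24 / 665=-0.04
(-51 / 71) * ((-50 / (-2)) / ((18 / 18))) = -1275 / 71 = -17.96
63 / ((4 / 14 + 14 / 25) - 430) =-3675 / 25034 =-0.15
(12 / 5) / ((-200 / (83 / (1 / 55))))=-2739 / 50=-54.78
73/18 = 4.06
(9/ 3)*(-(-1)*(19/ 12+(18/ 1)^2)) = 3907/ 4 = 976.75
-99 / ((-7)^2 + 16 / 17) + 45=12174 / 283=43.02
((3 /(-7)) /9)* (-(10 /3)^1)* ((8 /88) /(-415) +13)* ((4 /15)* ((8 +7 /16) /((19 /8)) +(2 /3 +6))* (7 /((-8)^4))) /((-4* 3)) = -864197 /1079122176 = -0.00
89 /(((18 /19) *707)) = 1691 /12726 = 0.13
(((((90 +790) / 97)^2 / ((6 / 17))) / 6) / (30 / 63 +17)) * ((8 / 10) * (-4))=-73722880 / 10359309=-7.12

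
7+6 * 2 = 19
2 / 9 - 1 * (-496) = 4466 / 9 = 496.22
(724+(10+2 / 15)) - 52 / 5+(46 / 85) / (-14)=258359 / 357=723.69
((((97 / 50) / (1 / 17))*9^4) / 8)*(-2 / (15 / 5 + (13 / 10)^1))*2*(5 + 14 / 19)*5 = -1179280701 / 1634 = -721714.02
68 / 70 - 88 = -3046 / 35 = -87.03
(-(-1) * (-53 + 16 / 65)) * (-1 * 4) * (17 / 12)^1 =19431 / 65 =298.94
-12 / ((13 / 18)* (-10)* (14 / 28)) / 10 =108 / 325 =0.33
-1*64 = -64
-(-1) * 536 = 536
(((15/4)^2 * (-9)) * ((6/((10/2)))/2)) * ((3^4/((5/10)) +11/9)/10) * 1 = -1239.47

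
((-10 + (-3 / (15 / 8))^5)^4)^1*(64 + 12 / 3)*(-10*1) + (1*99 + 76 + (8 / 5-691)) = -2284279184569292376236 / 19073486328125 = -119762016.51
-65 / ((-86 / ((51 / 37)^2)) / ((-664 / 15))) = -3741972 / 58867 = -63.57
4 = 4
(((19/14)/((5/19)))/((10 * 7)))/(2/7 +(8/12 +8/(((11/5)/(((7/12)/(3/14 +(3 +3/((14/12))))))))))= 964953/17276000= 0.06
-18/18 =-1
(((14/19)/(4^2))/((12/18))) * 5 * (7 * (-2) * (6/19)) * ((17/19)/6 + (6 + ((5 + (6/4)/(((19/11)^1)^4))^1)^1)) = -3252212565/188183524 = -17.28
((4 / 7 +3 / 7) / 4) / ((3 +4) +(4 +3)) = 1 / 56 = 0.02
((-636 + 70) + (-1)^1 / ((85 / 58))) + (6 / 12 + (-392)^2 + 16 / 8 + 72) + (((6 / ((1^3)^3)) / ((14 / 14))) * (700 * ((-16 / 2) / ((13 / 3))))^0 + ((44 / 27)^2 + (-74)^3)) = -31235754259 / 123930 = -252043.53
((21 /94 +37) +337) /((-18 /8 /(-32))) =2251328 /423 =5322.29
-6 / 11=-0.55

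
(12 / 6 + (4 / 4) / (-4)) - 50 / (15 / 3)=-33 / 4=-8.25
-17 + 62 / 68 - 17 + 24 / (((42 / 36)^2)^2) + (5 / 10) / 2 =-3246361 / 163268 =-19.88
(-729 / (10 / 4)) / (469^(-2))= -320703138 / 5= -64140627.60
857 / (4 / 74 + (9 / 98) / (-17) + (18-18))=52827194 / 2999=17614.94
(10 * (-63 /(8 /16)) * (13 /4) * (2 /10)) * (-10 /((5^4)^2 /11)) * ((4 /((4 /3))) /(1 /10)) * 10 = 216216 /3125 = 69.19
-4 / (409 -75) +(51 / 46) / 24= 2103 / 61456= 0.03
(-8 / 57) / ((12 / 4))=-8 / 171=-0.05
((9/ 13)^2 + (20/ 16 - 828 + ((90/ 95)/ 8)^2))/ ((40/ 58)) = -23389819703/ 19522880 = -1198.07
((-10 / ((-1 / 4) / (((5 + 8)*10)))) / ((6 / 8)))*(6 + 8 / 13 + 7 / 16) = 48900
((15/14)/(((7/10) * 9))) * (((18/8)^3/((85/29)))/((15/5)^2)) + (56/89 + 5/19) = 87068073/90150592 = 0.97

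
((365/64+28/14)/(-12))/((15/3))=-493/3840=-0.13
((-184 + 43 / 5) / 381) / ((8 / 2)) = -0.12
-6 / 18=-0.33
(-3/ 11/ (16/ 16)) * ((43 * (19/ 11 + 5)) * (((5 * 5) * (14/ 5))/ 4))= -167055/ 121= -1380.62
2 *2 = 4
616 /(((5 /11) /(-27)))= -182952 /5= -36590.40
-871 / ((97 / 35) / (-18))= 548730 / 97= 5657.01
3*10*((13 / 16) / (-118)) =-195 / 944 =-0.21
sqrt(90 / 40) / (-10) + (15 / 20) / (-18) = -0.19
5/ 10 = 1/ 2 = 0.50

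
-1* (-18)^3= 5832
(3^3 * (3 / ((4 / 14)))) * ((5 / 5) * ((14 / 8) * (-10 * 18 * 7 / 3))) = -416745 / 2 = -208372.50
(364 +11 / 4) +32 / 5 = 7463 / 20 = 373.15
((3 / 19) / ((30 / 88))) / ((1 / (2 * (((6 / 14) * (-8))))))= -2112 / 665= -3.18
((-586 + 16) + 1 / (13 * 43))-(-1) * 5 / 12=-3820753 / 6708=-569.58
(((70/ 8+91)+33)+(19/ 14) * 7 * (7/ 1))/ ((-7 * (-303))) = 797/ 8484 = 0.09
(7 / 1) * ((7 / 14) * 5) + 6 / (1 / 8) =131 / 2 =65.50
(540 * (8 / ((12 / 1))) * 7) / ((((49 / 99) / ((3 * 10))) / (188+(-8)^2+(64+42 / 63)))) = 338580000 / 7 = 48368571.43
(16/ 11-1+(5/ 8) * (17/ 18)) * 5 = 8275/ 1584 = 5.22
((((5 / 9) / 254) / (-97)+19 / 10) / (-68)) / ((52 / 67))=-0.04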